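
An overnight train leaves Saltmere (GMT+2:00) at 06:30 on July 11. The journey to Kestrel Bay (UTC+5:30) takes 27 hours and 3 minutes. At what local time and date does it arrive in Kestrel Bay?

13:03 on Jul 12

Convert departure to UTC: 06:30 − 2:00 = 04:30 UTC on Jul 11.
Add 27 hours and 3 minutes travel time → 07:33 UTC (Jul 12).
Kestrel Bay is UTC+5:30, so local arrival = 07:33 + 5:30 = 13:03 on Jul 12.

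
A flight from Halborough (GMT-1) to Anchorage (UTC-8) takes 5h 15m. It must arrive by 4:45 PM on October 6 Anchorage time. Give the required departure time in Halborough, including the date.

Target arrival in UTC: 4:45 PM + 8:00 = 12:45 AM on Oct 7.
Subtract 5 hours 15 minutes → departure 7:30 PM UTC on Oct 6.
Halborough is UTC−1:00: 7:30 PM − 1:00 = 6:30 PM on Oct 6.

6:30 PM on October 6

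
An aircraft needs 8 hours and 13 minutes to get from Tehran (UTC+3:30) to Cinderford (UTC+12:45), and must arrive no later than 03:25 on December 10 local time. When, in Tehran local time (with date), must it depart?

09:57 on December 9

Target arrival in UTC: 03:25 − 12:45 = 14:40 on Dec 9.
Subtract 8 hours 13 minutes → departure 06:27 UTC on Dec 9.
Tehran is UTC+3:30: 06:27 + 3:30 = 09:57 on Dec 9.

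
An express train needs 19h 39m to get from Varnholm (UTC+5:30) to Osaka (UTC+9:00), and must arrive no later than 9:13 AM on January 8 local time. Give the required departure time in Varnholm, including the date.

Target arrival in UTC: 9:13 AM − 9:00 = 12:13 AM on Jan 8.
Subtract 19 hours 39 minutes → departure 4:34 AM UTC on Jan 7.
Varnholm is UTC+5:30: 4:34 AM + 5:30 = 10:04 AM on Jan 7.

10:04 AM on Jan 7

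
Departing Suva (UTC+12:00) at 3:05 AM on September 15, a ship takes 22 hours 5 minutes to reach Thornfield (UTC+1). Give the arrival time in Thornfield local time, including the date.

2:10 PM on Sep 15

Convert departure to UTC: 3:05 AM − 12:00 = 3:05 PM UTC on Sep 14.
Add 22 hours and 5 minutes travel time → 1:10 PM UTC (Sep 15).
Thornfield is UTC+1:00, so local arrival = 1:10 PM + 1:00 = 2:10 PM on Sep 15.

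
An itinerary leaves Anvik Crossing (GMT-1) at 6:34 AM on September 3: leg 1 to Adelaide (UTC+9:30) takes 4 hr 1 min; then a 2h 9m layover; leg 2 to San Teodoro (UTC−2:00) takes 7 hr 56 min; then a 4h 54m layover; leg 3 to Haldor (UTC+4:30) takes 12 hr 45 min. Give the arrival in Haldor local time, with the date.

7:49 PM on Sep 4

Convert departure to UTC: 6:34 AM + 1:00 = 7:34 AM UTC on Sep 3.
Add 4 hours 1 minute leg 1 → 11:35 AM UTC.
Add 2 hours and 9 minutes layover in Adelaide → 1:44 PM UTC.
Add 7 hours and 56 minutes leg 2 → 9:40 PM UTC.
Add 4 hours 54 minutes layover in San Teodoro → 2:34 AM UTC (Sep 4).
Add 12 hours 45 minutes leg 3 → 3:19 PM UTC.
Haldor is UTC+4:30, so local arrival = 3:19 PM + 4:30 = 7:49 PM on Sep 4.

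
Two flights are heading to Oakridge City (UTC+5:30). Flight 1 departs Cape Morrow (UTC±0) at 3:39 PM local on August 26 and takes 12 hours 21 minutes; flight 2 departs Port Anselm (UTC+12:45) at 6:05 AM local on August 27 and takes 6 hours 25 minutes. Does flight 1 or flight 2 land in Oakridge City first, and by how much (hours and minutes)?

Flight 1 departs at 3:39 PM UTC (Aug 26).
+12 hours 21 minutes → arrive 4:00 AM UTC on Aug 27.
Flight 2 in UTC: 6:05 AM − 12:45 = 5:20 PM on Aug 26.
+6 hours 25 minutes → arrive 11:45 PM UTC on Aug 26.
Flight 2 lands earlier by 4 hours 15 minutes.

the second, by 4 hours 15 minutes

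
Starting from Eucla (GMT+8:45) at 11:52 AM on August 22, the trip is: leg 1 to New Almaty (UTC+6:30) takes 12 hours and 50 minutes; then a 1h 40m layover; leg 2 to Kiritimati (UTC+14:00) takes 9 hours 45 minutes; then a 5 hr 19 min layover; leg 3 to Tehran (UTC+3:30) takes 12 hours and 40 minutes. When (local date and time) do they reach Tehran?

12:51 AM on August 24

Convert departure to UTC: 11:52 AM − 8:45 = 3:07 AM UTC on Aug 22.
Add 12 hours 50 minutes leg 1 → 3:57 PM UTC.
Add 1 hour and 40 minutes layover in New Almaty → 5:37 PM UTC.
Add 9 hours 45 minutes leg 2 → 3:22 AM UTC (Aug 23).
Add 5 hours and 19 minutes layover in Kiritimati → 8:41 AM UTC.
Add 12 hours and 40 minutes leg 3 → 9:21 PM UTC.
Tehran is UTC+3:30, so local arrival = 9:21 PM + 3:30 = 12:51 AM on Aug 24.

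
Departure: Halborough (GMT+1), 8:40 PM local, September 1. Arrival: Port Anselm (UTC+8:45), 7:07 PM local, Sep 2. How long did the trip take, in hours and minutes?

14 hours 42 minutes

Port Anselm is 7:45 ahead of Halborough.
Clock-face elapsed time (ignoring zones) is 22 hours 27 minutes.
Actual elapsed = 22 hours 27 minutes − 7:45 = 14 hours 42 minutes.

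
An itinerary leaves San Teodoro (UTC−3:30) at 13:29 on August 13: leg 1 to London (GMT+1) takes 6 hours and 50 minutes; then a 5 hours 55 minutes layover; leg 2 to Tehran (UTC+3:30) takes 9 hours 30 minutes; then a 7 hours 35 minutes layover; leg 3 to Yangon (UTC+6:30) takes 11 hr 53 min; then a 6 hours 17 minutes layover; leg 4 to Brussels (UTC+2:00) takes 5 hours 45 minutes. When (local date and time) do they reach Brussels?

00:44 on Aug 16

Convert departure to UTC: 13:29 + 3:30 = 16:59 UTC on Aug 13.
Add 6 hours and 50 minutes leg 1 → 23:49 UTC.
Add 5 hours and 55 minutes layover in London → 05:44 UTC (Aug 14).
Add 9 hours 30 minutes leg 2 → 15:14 UTC.
Add 7 hours 35 minutes layover in Tehran → 22:49 UTC.
Add 11 hours and 53 minutes leg 3 → 10:42 UTC (Aug 15).
Add 6 hours and 17 minutes layover in Yangon → 16:59 UTC.
Add 5 hours and 45 minutes leg 4 → 22:44 UTC.
Brussels is UTC+2:00, so local arrival = 22:44 + 2:00 = 00:44 on Aug 16.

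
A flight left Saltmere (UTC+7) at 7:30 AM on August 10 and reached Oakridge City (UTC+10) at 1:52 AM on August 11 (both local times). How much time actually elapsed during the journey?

Departure in UTC: 7:30 AM − 7:00 = 12:30 AM on Aug 10.
Arrival in UTC: 1:52 AM − 10:00 = 3:52 PM on Aug 10.
Elapsed = 3:52 PM − 12:30 AM = 15 hours 22 minutes.

15 hours 22 minutes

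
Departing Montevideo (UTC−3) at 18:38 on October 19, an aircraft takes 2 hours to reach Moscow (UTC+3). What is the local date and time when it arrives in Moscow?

Convert departure to UTC: 18:38 + 3:00 = 21:38 UTC on Oct 19.
Add 2 hours travel time → 23:38 UTC.
Moscow is UTC+3:00, so local arrival = 23:38 + 3:00 = 02:38 on Oct 20.

02:38 on Oct 20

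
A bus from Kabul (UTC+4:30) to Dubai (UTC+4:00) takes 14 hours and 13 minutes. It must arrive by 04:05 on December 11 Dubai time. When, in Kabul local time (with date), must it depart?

Target arrival in UTC: 04:05 − 4:00 = 00:05 on Dec 11.
Subtract 14 hours 13 minutes → departure 09:52 UTC on Dec 10.
Kabul is UTC+4:30: 09:52 + 4:30 = 14:22 on Dec 10.

14:22 on December 10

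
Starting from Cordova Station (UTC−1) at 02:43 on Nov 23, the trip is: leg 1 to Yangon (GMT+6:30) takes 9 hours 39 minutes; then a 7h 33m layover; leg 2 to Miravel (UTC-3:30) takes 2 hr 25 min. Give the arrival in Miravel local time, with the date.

Convert departure to UTC: 02:43 + 1:00 = 03:43 UTC on Nov 23.
Add 9 hours and 39 minutes leg 1 → 13:22 UTC.
Add 7 hours 33 minutes layover in Yangon → 20:55 UTC.
Add 2 hours and 25 minutes leg 2 → 23:20 UTC.
Miravel is UTC−3:30, so local arrival = 23:20 − 3:30 = 19:50 on Nov 23.

19:50 on November 23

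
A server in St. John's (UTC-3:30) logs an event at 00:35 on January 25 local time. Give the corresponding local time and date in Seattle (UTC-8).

In UTC: 00:35 + 3:30 = 04:05 on Jan 25.
Seattle is UTC−8:00: 04:05 − 8:00 = 20:05 on Jan 24.

20:05 on Jan 24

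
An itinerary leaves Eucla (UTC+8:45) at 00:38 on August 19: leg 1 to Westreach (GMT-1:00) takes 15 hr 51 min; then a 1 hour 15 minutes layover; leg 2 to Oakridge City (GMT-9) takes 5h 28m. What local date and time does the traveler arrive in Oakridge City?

05:27 on August 19

Convert departure to UTC: 00:38 − 8:45 = 15:53 UTC on Aug 18.
Add 15 hours 51 minutes leg 1 → 07:44 UTC (Aug 19).
Add 1 hour 15 minutes layover in Westreach → 08:59 UTC.
Add 5 hours and 28 minutes leg 2 → 14:27 UTC.
Oakridge City is UTC−9:00, so local arrival = 14:27 − 9:00 = 05:27 on Aug 19.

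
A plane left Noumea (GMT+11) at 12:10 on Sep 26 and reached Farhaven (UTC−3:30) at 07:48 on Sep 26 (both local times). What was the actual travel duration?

Departure in UTC: 12:10 − 11:00 = 01:10 on Sep 26.
Arrival in UTC: 07:48 + 3:30 = 11:18 on Sep 26.
Elapsed = 11:18 − 01:10 = 10 hours 8 minutes.

10 hours 8 minutes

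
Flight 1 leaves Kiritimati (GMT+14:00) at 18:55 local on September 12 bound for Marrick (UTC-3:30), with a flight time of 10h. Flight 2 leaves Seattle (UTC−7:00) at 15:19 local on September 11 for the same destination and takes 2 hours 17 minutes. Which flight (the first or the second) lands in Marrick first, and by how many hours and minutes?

Flight 1 in UTC: 18:55 − 14:00 = 04:55 on Sep 12.
+10 hours → arrive 14:55 UTC on Sep 12.
Flight 2 in UTC: 15:19 + 7:00 = 22:19 on Sep 11.
+2 hours and 17 minutes → arrive 00:36 UTC on Sep 12.
Flight 2 lands earlier by 14 hours 19 minutes.

the second, by 14 hours 19 minutes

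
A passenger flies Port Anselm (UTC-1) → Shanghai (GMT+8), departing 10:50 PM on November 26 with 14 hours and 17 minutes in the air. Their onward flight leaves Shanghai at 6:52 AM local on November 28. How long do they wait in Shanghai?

8 hours 45 minutes

Convert departure to UTC: 10:50 PM + 1:00 = 11:50 PM UTC on Nov 26.
Add 14 hours and 17 minutes flight time → 2:07 PM UTC (Nov 27).
Shanghai is UTC+8:00, so local arrival = 2:07 PM + 8:00 = 10:07 PM on Nov 27.
Layover = 6:52 AM − 10:07 PM (+1 day) = 8 hours 45 minutes.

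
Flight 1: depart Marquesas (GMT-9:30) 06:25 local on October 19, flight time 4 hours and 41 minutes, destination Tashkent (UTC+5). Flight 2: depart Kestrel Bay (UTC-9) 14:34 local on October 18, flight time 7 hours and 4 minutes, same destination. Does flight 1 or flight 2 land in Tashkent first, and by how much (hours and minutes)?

Flight 1 in UTC: 06:25 + 9:30 = 15:55 on Oct 19.
+4 hours 41 minutes → arrive 20:36 UTC on Oct 19.
Flight 2 in UTC: 14:34 + 9:00 = 23:34 on Oct 18.
+7 hours and 4 minutes → arrive 06:38 UTC on Oct 19.
Flight 2 lands earlier by 13 hours 58 minutes.

the second, by 13 hours 58 minutes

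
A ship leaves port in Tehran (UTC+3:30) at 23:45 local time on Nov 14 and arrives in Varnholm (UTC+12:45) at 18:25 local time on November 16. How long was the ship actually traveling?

33 hours 25 minutes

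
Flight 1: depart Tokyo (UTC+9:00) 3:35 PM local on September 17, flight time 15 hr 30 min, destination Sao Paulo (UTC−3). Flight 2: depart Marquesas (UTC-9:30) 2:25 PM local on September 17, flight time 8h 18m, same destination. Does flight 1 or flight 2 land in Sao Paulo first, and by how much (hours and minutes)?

Flight 1 in UTC: 3:35 PM − 9:00 = 6:35 AM on Sep 17.
+15 hours 30 minutes → arrive 10:05 PM UTC on Sep 17.
Flight 2 in UTC: 2:25 PM + 9:30 = 11:55 PM on Sep 17.
+8 hours 18 minutes → arrive 8:13 AM UTC on Sep 18.
Flight 1 lands earlier by 10 hours 8 minutes.

the first, by 10 hours 8 minutes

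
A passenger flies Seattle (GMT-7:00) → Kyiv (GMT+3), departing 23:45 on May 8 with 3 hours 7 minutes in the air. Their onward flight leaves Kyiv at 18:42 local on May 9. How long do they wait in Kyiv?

5 hours 50 minutes

Convert departure to UTC: 23:45 + 7:00 = 06:45 UTC on May 9.
Add 3 hours and 7 minutes flight time → 09:52 UTC.
Kyiv is UTC+3:00, so local arrival = 09:52 + 3:00 = 12:52 on May 9.
Layover = 18:42 − 12:52 = 5 hours 50 minutes.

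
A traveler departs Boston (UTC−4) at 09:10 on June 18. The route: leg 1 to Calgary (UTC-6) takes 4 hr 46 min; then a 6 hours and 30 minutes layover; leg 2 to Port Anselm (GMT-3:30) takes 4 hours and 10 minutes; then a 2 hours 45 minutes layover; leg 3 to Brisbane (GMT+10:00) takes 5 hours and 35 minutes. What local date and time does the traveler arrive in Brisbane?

Convert departure to UTC: 09:10 + 4:00 = 13:10 UTC on Jun 18.
Add 4 hours and 46 minutes leg 1 → 17:56 UTC.
Add 6 hours 30 minutes layover in Calgary → 00:26 UTC (Jun 19).
Add 4 hours 10 minutes leg 2 → 04:36 UTC.
Add 2 hours and 45 minutes layover in Port Anselm → 07:21 UTC.
Add 5 hours 35 minutes leg 3 → 12:56 UTC.
Brisbane is UTC+10:00, so local arrival = 12:56 + 10:00 = 22:56 on Jun 19.

22:56 on June 19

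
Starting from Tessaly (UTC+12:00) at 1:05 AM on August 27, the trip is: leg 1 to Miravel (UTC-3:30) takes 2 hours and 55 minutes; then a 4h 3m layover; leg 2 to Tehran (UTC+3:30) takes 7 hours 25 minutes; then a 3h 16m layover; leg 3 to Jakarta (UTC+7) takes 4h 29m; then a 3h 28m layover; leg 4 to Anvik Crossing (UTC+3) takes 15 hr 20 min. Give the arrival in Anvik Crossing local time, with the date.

9:01 AM on Aug 28

Convert departure to UTC: 1:05 AM − 12:00 = 1:05 PM UTC on Aug 26.
Add 2 hours 55 minutes leg 1 → 4:00 PM UTC.
Add 4 hours and 3 minutes layover in Miravel → 8:03 PM UTC.
Add 7 hours and 25 minutes leg 2 → 3:28 AM UTC (Aug 27).
Add 3 hours 16 minutes layover in Tehran → 6:44 AM UTC.
Add 4 hours 29 minutes leg 3 → 11:13 AM UTC.
Add 3 hours 28 minutes layover in Jakarta → 2:41 PM UTC.
Add 15 hours 20 minutes leg 4 → 6:01 AM UTC (Aug 28).
Anvik Crossing is UTC+3:00, so local arrival = 6:01 AM + 3:00 = 9:01 AM on Aug 28.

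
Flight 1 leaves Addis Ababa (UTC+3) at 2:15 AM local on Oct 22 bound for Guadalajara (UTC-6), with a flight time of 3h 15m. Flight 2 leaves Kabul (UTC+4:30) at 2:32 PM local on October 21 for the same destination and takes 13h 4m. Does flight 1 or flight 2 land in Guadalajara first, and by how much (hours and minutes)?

Flight 1 in UTC: 2:15 AM − 3:00 = 11:15 PM on Oct 21.
+3 hours and 15 minutes → arrive 2:30 AM UTC on Oct 22.
Flight 2 in UTC: 2:32 PM − 4:30 = 10:02 AM on Oct 21.
+13 hours and 4 minutes → arrive 11:06 PM UTC on Oct 21.
Flight 2 lands earlier by 3 hours 24 minutes.

the second, by 3 hours 24 minutes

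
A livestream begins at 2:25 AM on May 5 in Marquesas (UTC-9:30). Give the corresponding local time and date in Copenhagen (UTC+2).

1:55 PM on May 5

In UTC: 2:25 AM + 9:30 = 11:55 AM on May 5.
Copenhagen is UTC+2:00: 11:55 AM + 2:00 = 1:55 PM on May 5.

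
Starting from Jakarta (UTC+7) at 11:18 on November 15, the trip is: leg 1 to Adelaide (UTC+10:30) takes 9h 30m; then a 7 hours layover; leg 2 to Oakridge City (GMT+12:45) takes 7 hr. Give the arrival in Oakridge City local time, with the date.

Convert departure to UTC: 11:18 − 7:00 = 04:18 UTC on Nov 15.
Add 9 hours and 30 minutes leg 1 → 13:48 UTC.
Add 7 hours layover in Adelaide → 20:48 UTC.
Add 7 hours leg 2 → 03:48 UTC (Nov 16).
Oakridge City is UTC+12:45, so local arrival = 03:48 + 12:45 = 16:33 on Nov 16.

16:33 on Nov 16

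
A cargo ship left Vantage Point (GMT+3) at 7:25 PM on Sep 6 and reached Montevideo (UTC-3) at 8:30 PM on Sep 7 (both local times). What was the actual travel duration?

Departure in UTC: 7:25 PM − 3:00 = 4:25 PM on Sep 6.
Arrival in UTC: 8:30 PM + 3:00 = 11:30 PM on Sep 7.
Elapsed = 11:30 PM − 4:25 PM (+1 day) = 31 hours 5 minutes.

31 hours 5 minutes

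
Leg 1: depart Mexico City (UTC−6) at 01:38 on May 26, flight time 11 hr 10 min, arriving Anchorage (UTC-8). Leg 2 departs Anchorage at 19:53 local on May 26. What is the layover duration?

9 hours 5 minutes

Convert departure to UTC: 01:38 + 6:00 = 07:38 UTC on May 26.
Add 11 hours 10 minutes flight time → 18:48 UTC.
Anchorage is UTC−8:00, so local arrival = 18:48 − 8:00 = 10:48 on May 26.
Layover = 19:53 − 10:48 = 9 hours 5 minutes.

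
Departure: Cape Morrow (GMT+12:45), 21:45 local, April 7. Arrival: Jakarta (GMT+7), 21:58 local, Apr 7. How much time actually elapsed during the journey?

Departure in UTC: 21:45 − 12:45 = 09:00 on Apr 7.
Arrival in UTC: 21:58 − 7:00 = 14:58 on Apr 7.
Elapsed = 14:58 − 09:00 = 5 hours 58 minutes.

5 hours 58 minutes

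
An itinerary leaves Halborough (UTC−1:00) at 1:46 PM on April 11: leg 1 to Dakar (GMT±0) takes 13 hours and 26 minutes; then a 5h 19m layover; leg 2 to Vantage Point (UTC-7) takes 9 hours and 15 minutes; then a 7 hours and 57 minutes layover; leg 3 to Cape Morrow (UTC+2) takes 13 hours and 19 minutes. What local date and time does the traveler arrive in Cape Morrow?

Convert departure to UTC: 1:46 PM + 1:00 = 2:46 PM UTC on Apr 11.
Add 13 hours 26 minutes leg 1 → 4:12 AM UTC (Apr 12).
Add 5 hours and 19 minutes layover in Dakar → 9:31 AM UTC.
Add 9 hours 15 minutes leg 2 → 6:46 PM UTC.
Add 7 hours 57 minutes layover in Vantage Point → 2:43 AM UTC (Apr 13).
Add 13 hours and 19 minutes leg 3 → 4:02 PM UTC.
Cape Morrow is UTC+2:00, so local arrival = 4:02 PM + 2:00 = 6:02 PM on Apr 13.

6:02 PM on April 13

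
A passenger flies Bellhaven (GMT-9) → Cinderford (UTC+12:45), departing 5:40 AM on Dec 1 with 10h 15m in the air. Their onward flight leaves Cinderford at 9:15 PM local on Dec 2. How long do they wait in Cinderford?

7 hours 35 minutes

Convert departure to UTC: 5:40 AM + 9:00 = 2:40 PM UTC on Dec 1.
Add 10 hours 15 minutes flight time → 12:55 AM UTC (Dec 2).
Cinderford is UTC+12:45, so local arrival = 12:55 AM + 12:45 = 1:40 PM on Dec 2.
Layover = 9:15 PM − 1:40 PM = 7 hours 35 minutes.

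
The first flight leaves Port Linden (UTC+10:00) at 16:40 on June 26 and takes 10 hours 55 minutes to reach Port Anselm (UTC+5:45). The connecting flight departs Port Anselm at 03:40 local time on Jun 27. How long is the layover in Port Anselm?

Convert departure to UTC: 16:40 − 10:00 = 06:40 UTC on Jun 26.
Add 10 hours and 55 minutes flight time → 17:35 UTC.
Port Anselm is UTC+5:45, so local arrival = 17:35 + 5:45 = 23:20 on Jun 26.
Layover = 03:40 − 23:20 (+1 day) = 4 hours 20 minutes.

4 hours 20 minutes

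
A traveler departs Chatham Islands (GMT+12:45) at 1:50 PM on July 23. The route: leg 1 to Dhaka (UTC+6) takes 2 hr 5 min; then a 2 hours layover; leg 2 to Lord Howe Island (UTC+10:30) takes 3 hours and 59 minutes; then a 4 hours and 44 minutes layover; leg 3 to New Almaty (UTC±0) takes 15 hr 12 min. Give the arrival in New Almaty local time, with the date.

Convert departure to UTC: 1:50 PM − 12:45 = 1:05 AM UTC on Jul 23.
Add 2 hours 5 minutes leg 1 → 3:10 AM UTC.
Add 2 hours layover in Dhaka → 5:10 AM UTC.
Add 3 hours 59 minutes leg 2 → 9:09 AM UTC.
Add 4 hours 44 minutes layover in Lord Howe Island → 1:53 PM UTC.
Add 15 hours 12 minutes leg 3 → 5:05 AM UTC (Jul 24).
New Almaty is UTC+0, so local arrival is the same: 5:05 AM on Jul 24.

5:05 AM on July 24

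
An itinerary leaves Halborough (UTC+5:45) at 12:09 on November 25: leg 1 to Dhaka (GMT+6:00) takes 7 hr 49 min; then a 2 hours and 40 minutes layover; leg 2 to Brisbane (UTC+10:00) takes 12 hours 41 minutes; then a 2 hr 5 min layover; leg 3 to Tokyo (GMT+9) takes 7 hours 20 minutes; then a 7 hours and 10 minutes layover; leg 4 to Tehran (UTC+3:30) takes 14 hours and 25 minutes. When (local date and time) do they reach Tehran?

16:04 on Nov 27

Convert departure to UTC: 12:09 − 5:45 = 06:24 UTC on Nov 25.
Add 7 hours 49 minutes leg 1 → 14:13 UTC.
Add 2 hours and 40 minutes layover in Dhaka → 16:53 UTC.
Add 12 hours 41 minutes leg 2 → 05:34 UTC (Nov 26).
Add 2 hours 5 minutes layover in Brisbane → 07:39 UTC.
Add 7 hours 20 minutes leg 3 → 14:59 UTC.
Add 7 hours 10 minutes layover in Tokyo → 22:09 UTC.
Add 14 hours 25 minutes leg 4 → 12:34 UTC (Nov 27).
Tehran is UTC+3:30, so local arrival = 12:34 + 3:30 = 16:04 on Nov 27.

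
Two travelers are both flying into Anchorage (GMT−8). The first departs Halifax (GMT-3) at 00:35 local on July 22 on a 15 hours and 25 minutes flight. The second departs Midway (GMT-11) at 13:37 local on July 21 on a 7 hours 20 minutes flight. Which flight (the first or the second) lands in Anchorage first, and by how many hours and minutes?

the second, by 11 hours 3 minutes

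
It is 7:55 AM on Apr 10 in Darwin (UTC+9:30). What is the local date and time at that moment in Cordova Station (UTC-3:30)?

Cordova Station is 13:00 behind Darwin.
Shift by the zone difference: 7:55 AM − 13:00 = 6:55 PM on Apr 9 in Cordova Station.

6:55 PM on April 9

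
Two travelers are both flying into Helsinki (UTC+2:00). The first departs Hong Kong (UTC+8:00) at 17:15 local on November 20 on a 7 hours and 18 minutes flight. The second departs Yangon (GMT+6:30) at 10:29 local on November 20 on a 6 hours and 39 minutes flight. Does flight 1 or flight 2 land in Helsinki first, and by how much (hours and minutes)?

the second, by 5 hours 55 minutes

Flight 1 in UTC: 17:15 − 8:00 = 09:15 on Nov 20.
+7 hours and 18 minutes → arrive 16:33 UTC on Nov 20.
Flight 2 in UTC: 10:29 − 6:30 = 03:59 on Nov 20.
+6 hours and 39 minutes → arrive 10:38 UTC on Nov 20.
Flight 2 lands earlier by 5 hours 55 minutes.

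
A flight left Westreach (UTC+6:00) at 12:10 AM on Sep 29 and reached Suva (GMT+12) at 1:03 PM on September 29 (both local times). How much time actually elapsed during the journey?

6 hours 53 minutes

Departure in UTC: 12:10 AM − 6:00 = 6:10 PM on Sep 28.
Arrival in UTC: 1:03 PM − 12:00 = 1:03 AM on Sep 29.
Elapsed = 1:03 AM − 6:10 PM (+1 day) = 6 hours 53 minutes.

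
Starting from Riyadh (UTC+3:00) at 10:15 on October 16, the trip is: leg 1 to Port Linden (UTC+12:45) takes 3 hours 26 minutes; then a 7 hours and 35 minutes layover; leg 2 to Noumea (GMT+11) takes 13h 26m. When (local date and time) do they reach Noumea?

Convert departure to UTC: 10:15 − 3:00 = 07:15 UTC on Oct 16.
Add 3 hours 26 minutes leg 1 → 10:41 UTC.
Add 7 hours and 35 minutes layover in Port Linden → 18:16 UTC.
Add 13 hours 26 minutes leg 2 → 07:42 UTC (Oct 17).
Noumea is UTC+11:00, so local arrival = 07:42 + 11:00 = 18:42 on Oct 17.

18:42 on October 17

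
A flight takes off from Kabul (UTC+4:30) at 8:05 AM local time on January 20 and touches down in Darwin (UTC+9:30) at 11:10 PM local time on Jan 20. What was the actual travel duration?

10 hours 5 minutes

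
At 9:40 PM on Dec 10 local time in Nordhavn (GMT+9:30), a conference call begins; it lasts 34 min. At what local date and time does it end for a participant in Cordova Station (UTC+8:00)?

Convert start to UTC: 9:40 PM − 9:30 = 12:10 PM UTC on Dec 10.
Add 34 minutes duration → 12:44 PM UTC.
Cordova Station is UTC+8:00, so local end time = 12:44 PM + 8:00 = 8:44 PM on Dec 10.

8:44 PM on December 10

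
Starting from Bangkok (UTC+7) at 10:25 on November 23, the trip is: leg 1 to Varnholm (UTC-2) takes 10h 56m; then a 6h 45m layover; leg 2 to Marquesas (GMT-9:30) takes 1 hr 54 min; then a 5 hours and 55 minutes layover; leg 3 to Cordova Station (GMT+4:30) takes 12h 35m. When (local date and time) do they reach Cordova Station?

Convert departure to UTC: 10:25 − 7:00 = 03:25 UTC on Nov 23.
Add 10 hours 56 minutes leg 1 → 14:21 UTC.
Add 6 hours 45 minutes layover in Varnholm → 21:06 UTC.
Add 1 hour 54 minutes leg 2 → 23:00 UTC.
Add 5 hours 55 minutes layover in Marquesas → 04:55 UTC (Nov 24).
Add 12 hours 35 minutes leg 3 → 17:30 UTC.
Cordova Station is UTC+4:30, so local arrival = 17:30 + 4:30 = 22:00 on Nov 24.

22:00 on November 24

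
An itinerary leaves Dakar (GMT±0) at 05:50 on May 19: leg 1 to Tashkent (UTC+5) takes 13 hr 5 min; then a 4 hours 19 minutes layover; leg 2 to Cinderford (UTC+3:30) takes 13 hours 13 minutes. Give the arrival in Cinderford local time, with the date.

15:57 on May 20

Dakar is at UTC+0, so departure is already 05:50 UTC on May 19.
Add 13 hours and 5 minutes leg 1 → 18:55 UTC.
Add 4 hours and 19 minutes layover in Tashkent → 23:14 UTC.
Add 13 hours and 13 minutes leg 2 → 12:27 UTC (May 20).
Cinderford is UTC+3:30, so local arrival = 12:27 + 3:30 = 15:57 on May 20.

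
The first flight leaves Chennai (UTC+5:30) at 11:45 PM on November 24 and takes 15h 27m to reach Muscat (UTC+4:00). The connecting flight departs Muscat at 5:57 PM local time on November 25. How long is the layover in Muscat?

4 hours 15 minutes

Convert departure to UTC: 11:45 PM − 5:30 = 6:15 PM UTC on Nov 24.
Add 15 hours 27 minutes flight time → 9:42 AM UTC (Nov 25).
Muscat is UTC+4:00, so local arrival = 9:42 AM + 4:00 = 1:42 PM on Nov 25.
Layover = 5:57 PM − 1:42 PM = 4 hours 15 minutes.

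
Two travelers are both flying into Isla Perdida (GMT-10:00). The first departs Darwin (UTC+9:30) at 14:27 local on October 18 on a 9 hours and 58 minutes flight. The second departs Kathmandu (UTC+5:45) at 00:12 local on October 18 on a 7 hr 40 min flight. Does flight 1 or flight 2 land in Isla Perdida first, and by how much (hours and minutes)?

the second, by 12 hours 48 minutes

Flight 1 in UTC: 14:27 − 9:30 = 04:57 on Oct 18.
+9 hours and 58 minutes → arrive 14:55 UTC on Oct 18.
Flight 2 in UTC: 00:12 − 5:45 = 18:27 on Oct 17.
+7 hours and 40 minutes → arrive 02:07 UTC on Oct 18.
Flight 2 lands earlier by 12 hours 48 minutes.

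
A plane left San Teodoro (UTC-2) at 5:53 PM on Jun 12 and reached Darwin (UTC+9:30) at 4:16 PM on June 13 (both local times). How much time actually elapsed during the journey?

10 hours 53 minutes

Darwin is 11:30 ahead of San Teodoro.
Clock-face elapsed time (ignoring zones) is 22 hours 23 minutes.
Actual elapsed = 22 hours 23 minutes − 11:30 = 10 hours 53 minutes.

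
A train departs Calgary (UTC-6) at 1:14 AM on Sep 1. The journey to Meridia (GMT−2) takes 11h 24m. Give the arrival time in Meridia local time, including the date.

4:38 PM on September 1

Convert departure to UTC: 1:14 AM + 6:00 = 7:14 AM UTC on Sep 1.
Add 11 hours and 24 minutes travel time → 6:38 PM UTC.
Meridia is UTC−2:00, so local arrival = 6:38 PM − 2:00 = 4:38 PM on Sep 1.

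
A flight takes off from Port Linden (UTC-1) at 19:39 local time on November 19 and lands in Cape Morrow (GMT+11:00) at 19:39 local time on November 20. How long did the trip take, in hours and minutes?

12 hours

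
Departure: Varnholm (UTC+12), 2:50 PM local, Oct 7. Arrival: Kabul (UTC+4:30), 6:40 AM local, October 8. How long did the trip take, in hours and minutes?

23 hours 20 minutes

Departure in UTC: 2:50 PM − 12:00 = 2:50 AM on Oct 7.
Arrival in UTC: 6:40 AM − 4:30 = 2:10 AM on Oct 8.
Elapsed = 2:10 AM − 2:50 AM (+1 day) = 23 hours 20 minutes.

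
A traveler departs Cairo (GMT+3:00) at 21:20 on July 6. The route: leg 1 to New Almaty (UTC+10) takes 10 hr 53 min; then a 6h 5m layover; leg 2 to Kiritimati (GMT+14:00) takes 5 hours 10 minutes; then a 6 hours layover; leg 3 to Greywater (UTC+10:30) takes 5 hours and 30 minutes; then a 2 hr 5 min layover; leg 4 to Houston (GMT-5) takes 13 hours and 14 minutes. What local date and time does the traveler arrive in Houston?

14:17 on July 8

Convert departure to UTC: 21:20 − 3:00 = 18:20 UTC on Jul 6.
Add 10 hours and 53 minutes leg 1 → 05:13 UTC (Jul 7).
Add 6 hours 5 minutes layover in New Almaty → 11:18 UTC.
Add 5 hours and 10 minutes leg 2 → 16:28 UTC.
Add 6 hours layover in Kiritimati → 22:28 UTC.
Add 5 hours 30 minutes leg 3 → 03:58 UTC (Jul 8).
Add 2 hours 5 minutes layover in Greywater → 06:03 UTC.
Add 13 hours and 14 minutes leg 4 → 19:17 UTC.
Houston is UTC−5:00, so local arrival = 19:17 − 5:00 = 14:17 on Jul 8.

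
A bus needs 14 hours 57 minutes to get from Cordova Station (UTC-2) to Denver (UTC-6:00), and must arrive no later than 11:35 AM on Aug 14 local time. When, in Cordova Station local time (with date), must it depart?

Target arrival in UTC: 11:35 AM + 6:00 = 5:35 PM on Aug 14.
Subtract 14 hours and 57 minutes → departure 2:38 AM UTC on Aug 14.
Cordova Station is UTC−2:00: 2:38 AM − 2:00 = 12:38 AM on Aug 14.

12:38 AM on August 14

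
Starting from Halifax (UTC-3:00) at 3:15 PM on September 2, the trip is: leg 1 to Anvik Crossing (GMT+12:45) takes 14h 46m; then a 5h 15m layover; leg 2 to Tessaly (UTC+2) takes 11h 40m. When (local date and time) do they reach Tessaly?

Convert departure to UTC: 3:15 PM + 3:00 = 6:15 PM UTC on Sep 2.
Add 14 hours and 46 minutes leg 1 → 9:01 AM UTC (Sep 3).
Add 5 hours and 15 minutes layover in Anvik Crossing → 2:16 PM UTC.
Add 11 hours and 40 minutes leg 2 → 1:56 AM UTC (Sep 4).
Tessaly is UTC+2:00, so local arrival = 1:56 AM + 2:00 = 3:56 AM on Sep 4.

3:56 AM on September 4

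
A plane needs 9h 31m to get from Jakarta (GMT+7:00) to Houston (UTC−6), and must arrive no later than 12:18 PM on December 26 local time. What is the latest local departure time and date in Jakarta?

3:47 PM on Dec 26

Target arrival in UTC: 12:18 PM + 6:00 = 6:18 PM on Dec 26.
Subtract 9 hours 31 minutes → departure 8:47 AM UTC on Dec 26.
Jakarta is UTC+7:00: 8:47 AM + 7:00 = 3:47 PM on Dec 26.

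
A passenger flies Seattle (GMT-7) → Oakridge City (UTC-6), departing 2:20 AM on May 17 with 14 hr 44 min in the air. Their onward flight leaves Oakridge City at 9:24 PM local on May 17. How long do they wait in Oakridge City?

3 hours 20 minutes

Convert departure to UTC: 2:20 AM + 7:00 = 9:20 AM UTC on May 17.
Add 14 hours 44 minutes flight time → 12:04 AM UTC (May 18).
Oakridge City is UTC−6:00, so local arrival = 12:04 AM − 6:00 = 6:04 PM on May 17.
Layover = 9:24 PM − 6:04 PM = 3 hours 20 minutes.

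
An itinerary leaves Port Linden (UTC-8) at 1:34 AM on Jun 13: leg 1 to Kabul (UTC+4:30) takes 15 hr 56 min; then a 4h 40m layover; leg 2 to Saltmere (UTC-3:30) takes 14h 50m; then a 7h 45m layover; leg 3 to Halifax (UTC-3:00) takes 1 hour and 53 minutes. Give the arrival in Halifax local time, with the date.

Convert departure to UTC: 1:34 AM + 8:00 = 9:34 AM UTC on Jun 13.
Add 15 hours and 56 minutes leg 1 → 1:30 AM UTC (Jun 14).
Add 4 hours and 40 minutes layover in Kabul → 6:10 AM UTC.
Add 14 hours 50 minutes leg 2 → 9:00 PM UTC.
Add 7 hours and 45 minutes layover in Saltmere → 4:45 AM UTC (Jun 15).
Add 1 hour 53 minutes leg 3 → 6:38 AM UTC.
Halifax is UTC−3:00, so local arrival = 6:38 AM − 3:00 = 3:38 AM on Jun 15.

3:38 AM on June 15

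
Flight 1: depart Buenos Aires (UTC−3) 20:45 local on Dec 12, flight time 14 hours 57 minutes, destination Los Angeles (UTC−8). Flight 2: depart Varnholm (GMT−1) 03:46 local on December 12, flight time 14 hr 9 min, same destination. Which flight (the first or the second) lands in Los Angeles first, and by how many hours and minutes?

Flight 1 in UTC: 20:45 + 3:00 = 23:45 on Dec 12.
+14 hours 57 minutes → arrive 14:42 UTC on Dec 13.
Flight 2 in UTC: 03:46 + 1:00 = 04:46 on Dec 12.
+14 hours 9 minutes → arrive 18:55 UTC on Dec 12.
Flight 2 lands earlier by 19 hours 47 minutes.

the second, by 19 hours 47 minutes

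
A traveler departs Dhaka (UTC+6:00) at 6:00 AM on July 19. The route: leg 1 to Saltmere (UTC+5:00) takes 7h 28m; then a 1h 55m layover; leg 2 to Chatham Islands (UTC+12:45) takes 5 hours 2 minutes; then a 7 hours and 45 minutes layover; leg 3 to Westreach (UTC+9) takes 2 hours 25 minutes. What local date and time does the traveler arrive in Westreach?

9:35 AM on July 20

Convert departure to UTC: 6:00 AM − 6:00 = 12:00 AM UTC on Jul 19.
Add 7 hours 28 minutes leg 1 → 7:28 AM UTC.
Add 1 hour and 55 minutes layover in Saltmere → 9:23 AM UTC.
Add 5 hours 2 minutes leg 2 → 2:25 PM UTC.
Add 7 hours 45 minutes layover in Chatham Islands → 10:10 PM UTC.
Add 2 hours 25 minutes leg 3 → 12:35 AM UTC (Jul 20).
Westreach is UTC+9:00, so local arrival = 12:35 AM + 9:00 = 9:35 AM on Jul 20.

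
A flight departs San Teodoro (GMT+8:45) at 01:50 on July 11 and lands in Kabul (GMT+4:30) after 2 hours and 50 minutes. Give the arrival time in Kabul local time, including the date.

Kabul is 4:15 behind San Teodoro.
After 2 hours 50 minutes it is 04:40 in San Teodoro.
Shift by the zone difference: 04:40 − 4:15 = 00:25 on Jul 11 in Kabul.

00:25 on July 11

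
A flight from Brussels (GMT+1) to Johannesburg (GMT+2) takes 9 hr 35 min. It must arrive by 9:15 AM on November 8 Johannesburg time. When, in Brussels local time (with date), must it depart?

Target arrival in UTC: 9:15 AM − 2:00 = 7:15 AM on Nov 8.
Subtract 9 hours and 35 minutes → departure 9:40 PM UTC on Nov 7.
Brussels is UTC+1:00: 9:40 PM + 1:00 = 10:40 PM on Nov 7.

10:40 PM on November 7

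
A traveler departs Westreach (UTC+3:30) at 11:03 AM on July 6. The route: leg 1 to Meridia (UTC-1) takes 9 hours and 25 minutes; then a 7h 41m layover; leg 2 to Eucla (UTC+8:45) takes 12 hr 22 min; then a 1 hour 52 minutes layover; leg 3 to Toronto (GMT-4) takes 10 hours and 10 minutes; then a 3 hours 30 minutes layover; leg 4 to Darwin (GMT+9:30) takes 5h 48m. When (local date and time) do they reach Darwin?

7:51 PM on Jul 8

Convert departure to UTC: 11:03 AM − 3:30 = 7:33 AM UTC on Jul 6.
Add 9 hours and 25 minutes leg 1 → 4:58 PM UTC.
Add 7 hours 41 minutes layover in Meridia → 12:39 AM UTC (Jul 7).
Add 12 hours and 22 minutes leg 2 → 1:01 PM UTC.
Add 1 hour and 52 minutes layover in Eucla → 2:53 PM UTC.
Add 10 hours and 10 minutes leg 3 → 1:03 AM UTC (Jul 8).
Add 3 hours 30 minutes layover in Toronto → 4:33 AM UTC.
Add 5 hours 48 minutes leg 4 → 10:21 AM UTC.
Darwin is UTC+9:30, so local arrival = 10:21 AM + 9:30 = 7:51 PM on Jul 8.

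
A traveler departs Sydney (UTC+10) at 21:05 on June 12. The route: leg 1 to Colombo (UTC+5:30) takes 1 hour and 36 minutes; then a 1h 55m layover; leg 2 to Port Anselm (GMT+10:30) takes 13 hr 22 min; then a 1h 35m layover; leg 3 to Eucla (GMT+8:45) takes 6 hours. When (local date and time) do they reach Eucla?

20:18 on June 13

Convert departure to UTC: 21:05 − 10:00 = 11:05 UTC on Jun 12.
Add 1 hour 36 minutes leg 1 → 12:41 UTC.
Add 1 hour 55 minutes layover in Colombo → 14:36 UTC.
Add 13 hours and 22 minutes leg 2 → 03:58 UTC (Jun 13).
Add 1 hour 35 minutes layover in Port Anselm → 05:33 UTC.
Add 6 hours leg 3 → 11:33 UTC.
Eucla is UTC+8:45, so local arrival = 11:33 + 8:45 = 20:18 on Jun 13.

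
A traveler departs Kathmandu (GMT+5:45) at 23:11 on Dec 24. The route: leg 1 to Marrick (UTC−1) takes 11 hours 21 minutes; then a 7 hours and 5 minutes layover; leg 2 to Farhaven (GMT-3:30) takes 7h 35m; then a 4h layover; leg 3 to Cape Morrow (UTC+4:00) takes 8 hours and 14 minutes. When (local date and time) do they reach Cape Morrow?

Convert departure to UTC: 23:11 − 5:45 = 17:26 UTC on Dec 24.
Add 11 hours 21 minutes leg 1 → 04:47 UTC (Dec 25).
Add 7 hours and 5 minutes layover in Marrick → 11:52 UTC.
Add 7 hours 35 minutes leg 2 → 19:27 UTC.
Add 4 hours layover in Farhaven → 23:27 UTC.
Add 8 hours 14 minutes leg 3 → 07:41 UTC (Dec 26).
Cape Morrow is UTC+4:00, so local arrival = 07:41 + 4:00 = 11:41 on Dec 26.

11:41 on Dec 26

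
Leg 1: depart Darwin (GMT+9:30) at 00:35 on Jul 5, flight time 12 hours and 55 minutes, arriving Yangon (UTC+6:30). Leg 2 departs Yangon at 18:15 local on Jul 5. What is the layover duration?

7 hours 45 minutes

Convert departure to UTC: 00:35 − 9:30 = 15:05 UTC on Jul 4.
Add 12 hours and 55 minutes flight time → 04:00 UTC (Jul 5).
Yangon is UTC+6:30, so local arrival = 04:00 + 6:30 = 10:30 on Jul 5.
Layover = 18:15 − 10:30 = 7 hours 45 minutes.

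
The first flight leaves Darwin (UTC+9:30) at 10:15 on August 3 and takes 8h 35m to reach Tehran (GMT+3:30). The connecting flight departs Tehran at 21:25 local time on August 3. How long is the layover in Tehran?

Convert departure to UTC: 10:15 − 9:30 = 00:45 UTC on Aug 3.
Add 8 hours 35 minutes flight time → 09:20 UTC.
Tehran is UTC+3:30, so local arrival = 09:20 + 3:30 = 12:50 on Aug 3.
Layover = 21:25 − 12:50 = 8 hours 35 minutes.

8 hours 35 minutes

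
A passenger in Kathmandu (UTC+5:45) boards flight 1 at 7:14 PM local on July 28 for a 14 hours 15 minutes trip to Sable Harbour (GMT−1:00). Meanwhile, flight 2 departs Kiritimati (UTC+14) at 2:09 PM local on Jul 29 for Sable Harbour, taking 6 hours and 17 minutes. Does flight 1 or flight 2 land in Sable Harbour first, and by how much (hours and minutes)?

Flight 1 in UTC: 7:14 PM − 5:45 = 1:29 PM on Jul 28.
+14 hours and 15 minutes → arrive 3:44 AM UTC on Jul 29.
Flight 2 in UTC: 2:09 PM − 14:00 = 12:09 AM on Jul 29.
+6 hours 17 minutes → arrive 6:26 AM UTC on Jul 29.
Flight 1 lands earlier by 2 hours 42 minutes.

the first, by 2 hours 42 minutes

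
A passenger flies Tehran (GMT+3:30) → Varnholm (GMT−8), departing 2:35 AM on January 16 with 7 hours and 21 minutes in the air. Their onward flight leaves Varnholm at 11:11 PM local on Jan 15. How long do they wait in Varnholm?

Convert departure to UTC: 2:35 AM − 3:30 = 11:05 PM UTC on Jan 15.
Add 7 hours 21 minutes flight time → 6:26 AM UTC (Jan 16).
Varnholm is UTC−8:00, so local arrival = 6:26 AM − 8:00 = 10:26 PM on Jan 15.
Layover = 11:11 PM − 10:26 PM = 45 minutes.

45 minutes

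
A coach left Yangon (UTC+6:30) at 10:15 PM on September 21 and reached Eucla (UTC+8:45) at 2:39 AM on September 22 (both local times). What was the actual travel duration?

2 hours 9 minutes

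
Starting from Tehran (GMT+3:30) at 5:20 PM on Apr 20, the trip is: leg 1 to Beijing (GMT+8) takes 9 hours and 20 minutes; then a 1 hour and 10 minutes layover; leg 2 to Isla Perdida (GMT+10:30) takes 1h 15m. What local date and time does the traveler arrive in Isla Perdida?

12:05 PM on April 21

Convert departure to UTC: 5:20 PM − 3:30 = 1:50 PM UTC on Apr 20.
Add 9 hours and 20 minutes leg 1 → 11:10 PM UTC.
Add 1 hour 10 minutes layover in Beijing → 12:20 AM UTC (Apr 21).
Add 1 hour and 15 minutes leg 2 → 1:35 AM UTC.
Isla Perdida is UTC+10:30, so local arrival = 1:35 AM + 10:30 = 12:05 PM on Apr 21.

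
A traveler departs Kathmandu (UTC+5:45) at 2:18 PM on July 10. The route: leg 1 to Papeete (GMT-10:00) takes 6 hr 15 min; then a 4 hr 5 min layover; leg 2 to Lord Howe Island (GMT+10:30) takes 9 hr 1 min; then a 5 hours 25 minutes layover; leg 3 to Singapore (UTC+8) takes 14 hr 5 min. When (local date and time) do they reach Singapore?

Convert departure to UTC: 2:18 PM − 5:45 = 8:33 AM UTC on Jul 10.
Add 6 hours and 15 minutes leg 1 → 2:48 PM UTC.
Add 4 hours and 5 minutes layover in Papeete → 6:53 PM UTC.
Add 9 hours and 1 minute leg 2 → 3:54 AM UTC (Jul 11).
Add 5 hours 25 minutes layover in Lord Howe Island → 9:19 AM UTC.
Add 14 hours 5 minutes leg 3 → 11:24 PM UTC.
Singapore is UTC+8:00, so local arrival = 11:24 PM + 8:00 = 7:24 AM on Jul 12.

7:24 AM on July 12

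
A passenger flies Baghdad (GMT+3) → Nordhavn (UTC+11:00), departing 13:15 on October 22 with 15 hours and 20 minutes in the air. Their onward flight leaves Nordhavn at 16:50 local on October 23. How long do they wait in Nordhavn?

4 hours 15 minutes

Convert departure to UTC: 13:15 − 3:00 = 10:15 UTC on Oct 22.
Add 15 hours 20 minutes flight time → 01:35 UTC (Oct 23).
Nordhavn is UTC+11:00, so local arrival = 01:35 + 11:00 = 12:35 on Oct 23.
Layover = 16:50 − 12:35 = 4 hours 15 minutes.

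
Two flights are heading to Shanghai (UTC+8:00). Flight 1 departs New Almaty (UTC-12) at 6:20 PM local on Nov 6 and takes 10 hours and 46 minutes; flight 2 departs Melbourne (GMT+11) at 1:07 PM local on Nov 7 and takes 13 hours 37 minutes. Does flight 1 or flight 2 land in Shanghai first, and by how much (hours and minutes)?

the second, by 1 hour 22 minutes

Flight 1 in UTC: 6:20 PM + 12:00 = 6:20 AM on Nov 7.
+10 hours 46 minutes → arrive 5:06 PM UTC on Nov 7.
Flight 2 in UTC: 1:07 PM − 11:00 = 2:07 AM on Nov 7.
+13 hours and 37 minutes → arrive 3:44 PM UTC on Nov 7.
Flight 2 lands earlier by 1 hour 22 minutes.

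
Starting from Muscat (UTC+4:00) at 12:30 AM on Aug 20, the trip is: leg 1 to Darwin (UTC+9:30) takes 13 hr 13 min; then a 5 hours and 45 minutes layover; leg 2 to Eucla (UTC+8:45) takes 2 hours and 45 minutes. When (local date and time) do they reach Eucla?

Convert departure to UTC: 12:30 AM − 4:00 = 8:30 PM UTC on Aug 19.
Add 13 hours 13 minutes leg 1 → 9:43 AM UTC (Aug 20).
Add 5 hours and 45 minutes layover in Darwin → 3:28 PM UTC.
Add 2 hours and 45 minutes leg 2 → 6:13 PM UTC.
Eucla is UTC+8:45, so local arrival = 6:13 PM + 8:45 = 2:58 AM on Aug 21.

2:58 AM on August 21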